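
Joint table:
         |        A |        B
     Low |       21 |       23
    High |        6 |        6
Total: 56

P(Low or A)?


P(Low∨A) = P(Low) + P(A) - P(Low∧A)
= (44 + 27 - 21)/56 = 50/56 = 25/28

P = 25/28 ≈ 89.29%


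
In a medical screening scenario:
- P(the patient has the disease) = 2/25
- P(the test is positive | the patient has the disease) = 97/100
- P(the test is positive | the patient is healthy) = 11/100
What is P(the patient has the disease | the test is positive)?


Using Bayes' theorem:
P(A|B) = P(B|A)·P(A) / P(B)

P(the test is positive) = 97/100 × 2/25 + 11/100 × 23/25
= 97/1250 + 253/2500 = 447/2500

P(the patient has the disease|the test is positive) = (97/1250) / (447/2500) = 194/447

P(the patient has the disease|the test is positive) = 194/447 ≈ 43.40%


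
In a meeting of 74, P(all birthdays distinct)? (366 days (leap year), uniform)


P(all different) = Π(366-i)/366 for i=0..73
= (366/366)×(365/366)×...×(293/366)
= 0.000360

P ≈ 0.0004 ≈ 0.04%


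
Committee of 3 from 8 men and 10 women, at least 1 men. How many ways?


Count by #men:
  1M,2W: C(8,1)×C(10,2)=360
  2M,1W: C(8,2)×C(10,1)=280
  3M,0W: C(8,3)×C(10,0)=56
Total = 696

696


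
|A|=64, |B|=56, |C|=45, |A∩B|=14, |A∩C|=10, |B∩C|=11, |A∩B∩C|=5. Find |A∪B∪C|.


|A∪B∪C| = 64+56+45-14-10-11+5 = 135

|A∪B∪C| = 135


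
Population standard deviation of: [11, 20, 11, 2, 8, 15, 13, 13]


Mean = 93/8
  (11-93/8)²=25/64
  (20-93/8)²=4489/64
  (11-93/8)²=25/64
  (2-93/8)²=5929/64
  (8-93/8)²=841/64
  (15-93/8)²=729/64
  (13-93/8)²=121/64
  (13-93/8)²=121/64
Σ(x-μ)² = 1535/8
σ² = (1535/8)/8 = 1535/64

σ = √(1535/64) ≈ 4.8974


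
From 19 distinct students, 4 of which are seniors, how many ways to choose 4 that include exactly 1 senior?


Choose 1 of the 4 seniors and 3 of the other 15 students:
C(4,1)×C(15,3) = 4×455 = 1820

1820


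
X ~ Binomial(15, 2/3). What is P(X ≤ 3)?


P(X ≤ 3) = Σ P(X=i) for i=0..3
P(X=0) = 1/14348907
P(X=1) = 10/4782969
P(X=2) = 140/4782969
P(X=3) = 3640/14348907
Sum = 4091/14348907

P(X ≤ 3) = 4091/14348907 ≈ 0.03%


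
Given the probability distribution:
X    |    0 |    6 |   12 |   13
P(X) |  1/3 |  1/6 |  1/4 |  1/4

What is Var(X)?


E[X] = 29/4
E[X²] = 337/4
Var(X) = E[X²] - (E[X])² = 337/4 - 841/16 = 507/16

Var(X) = 507/16 ≈ 31.6875


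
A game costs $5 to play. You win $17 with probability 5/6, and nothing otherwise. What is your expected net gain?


E[gain] = (17-5)×5/6 + (-5)×1/6
= 10 - 5/6 = 55/6

Expected net gain = $55/6 ≈ $9.17


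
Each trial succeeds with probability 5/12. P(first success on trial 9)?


Geometric: P(X=9) = (1-p)^(k-1)×p = (7/12)^8×5/12 = 28824005/5159780352

P(X=9) = 28824005/5159780352 ≈ 0.56%


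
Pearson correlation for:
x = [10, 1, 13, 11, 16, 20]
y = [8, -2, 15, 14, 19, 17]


n=6, Σx=71, Σy=71, Σxy=1071, Σx²=1047, Σy²=1139
r = (6×1071 - 71×71)/√((6×1047 - 71²)(6×1139 - 71²))
= 1385/√(1241×1793) = 1385/√2225113 ≈ 1385/1491.6813 ≈ 0.9285

r ≈ 0.9285


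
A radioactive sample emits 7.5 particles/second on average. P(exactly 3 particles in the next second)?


Poisson(λ=7.5): P(X=3) = e^(-λ)×λ^k/k!
= e^(-7.5) × 7.5^3 / 3!
≈ 0.0005530843701 × 421.875 / 6 ≈ 0.038889

P(X=3) ≈ 0.038889 ≈ 3.89%


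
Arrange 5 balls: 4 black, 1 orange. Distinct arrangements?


5!/(4!×1!) = 5

5


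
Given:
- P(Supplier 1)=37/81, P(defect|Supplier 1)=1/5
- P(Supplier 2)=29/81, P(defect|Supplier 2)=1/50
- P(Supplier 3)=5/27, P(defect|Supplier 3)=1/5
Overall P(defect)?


P(B) = Σ P(B|Aᵢ)×P(Aᵢ)
  1/5×37/81 = 37/405
  1/50×29/81 = 29/4050
  1/5×5/27 = 1/27
Sum = 61/450

P(defect) = 61/450 ≈ 13.56%


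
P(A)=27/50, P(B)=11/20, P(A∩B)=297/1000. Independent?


P(A)×P(B) = 297/1000
P(A∩B) = 297/1000
Equal ✓ → Independent

Yes, independent


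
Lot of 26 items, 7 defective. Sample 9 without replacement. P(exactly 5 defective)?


Hypergeometric: C(7,5)×C(19,4)/C(26,9)
= 21×3876/3124550 = 2142/82225

P(X=5) = 2142/82225 ≈ 2.61%


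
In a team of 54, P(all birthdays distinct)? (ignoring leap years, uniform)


P(all different) = Π(365-i)/365 for i=0..53
= (365/365)×(364/365)×...×(312/365)
= 0.016123

P ≈ 0.0161 ≈ 1.61%


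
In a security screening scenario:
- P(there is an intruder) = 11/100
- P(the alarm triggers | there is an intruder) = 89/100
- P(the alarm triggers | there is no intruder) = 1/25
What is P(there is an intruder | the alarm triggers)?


Using Bayes' theorem:
P(A|B) = P(B|A)·P(A) / P(B)

P(the alarm triggers) = 89/100 × 11/100 + 1/25 × 89/100
= 979/10000 + 89/2500 = 267/2000

P(there is an intruder|the alarm triggers) = (979/10000) / (267/2000) = 11/15

P(there is an intruder|the alarm triggers) = 11/15 ≈ 73.33%


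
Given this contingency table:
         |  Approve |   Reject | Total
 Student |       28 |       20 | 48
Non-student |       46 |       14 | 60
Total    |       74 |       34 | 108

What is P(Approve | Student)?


P(Approve | Student) = 28/(28+20) = 28/48 = 7/12

P(Approve|Student) = 7/12 ≈ 58.33%


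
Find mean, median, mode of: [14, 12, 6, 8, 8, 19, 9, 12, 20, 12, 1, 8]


Sorted: [1, 6, 8, 8, 8, 9, 12, 12, 12, 14, 19, 20]
Mean = 129/12 = 43/4
Median = 21/2
Freq: {14: 1, 12: 3, 6: 1, 8: 3, 19: 1, 9: 1, 20: 1, 1: 1}
Mode: [8, 12]

Mean=43/4, Median=21/2, Mode=[8, 12]


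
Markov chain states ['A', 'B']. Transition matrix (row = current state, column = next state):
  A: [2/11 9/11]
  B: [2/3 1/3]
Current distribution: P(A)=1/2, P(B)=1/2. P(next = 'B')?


P(next=B) = Σᵢ P(now=i)×P(i→B)
= 1/2×9/11 + 1/2×1/3
= 9/22 + 1/6 = 19/33

P = 19/33 ≈ 0.5758


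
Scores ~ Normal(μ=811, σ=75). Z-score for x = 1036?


z = (x - μ)/σ = (1036 - 811)/75 = 3.0

z = 3.0


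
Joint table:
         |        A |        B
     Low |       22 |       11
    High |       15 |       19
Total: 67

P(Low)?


P(Low) = (22+11)/67 = 33/67

P(Low) = 33/67 ≈ 49.25%


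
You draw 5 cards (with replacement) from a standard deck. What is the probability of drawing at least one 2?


P(not a 2) = 48/52 = 12/13
P(none in 5 draws) = (12/13)^5 = 248832/371293
P(≥1 2) = 1 - 248832/371293 = 122461/371293

P = 122461/371293 ≈ 32.98%


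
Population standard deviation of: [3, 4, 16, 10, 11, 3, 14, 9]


Mean = 70/8 = 35/4
  (3-35/4)²=529/16
  (4-35/4)²=361/16
  (16-35/4)²=841/16
  (10-35/4)²=25/16
  (11-35/4)²=81/16
  (3-35/4)²=529/16
  (14-35/4)²=441/16
  (9-35/4)²=1/16
Σ(x-μ)² = 351/2
σ² = (351/2)/8 = 351/16

σ = √(351/16) ≈ 4.6837


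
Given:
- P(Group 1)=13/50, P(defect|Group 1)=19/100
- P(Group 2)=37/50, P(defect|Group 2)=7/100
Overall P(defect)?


P(B) = Σ P(B|Aᵢ)×P(Aᵢ)
  19/100×13/50 = 247/5000
  7/100×37/50 = 259/5000
Sum = 253/2500

P(defect) = 253/2500 ≈ 10.12%


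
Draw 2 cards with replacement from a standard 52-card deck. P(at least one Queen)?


P(not a Queen) = 48/52 = 12/13
P(none in 2 draws) = (12/13)^2 = 144/169
P(≥1 Queen) = 1 - 144/169 = 25/169

P = 25/169 ≈ 14.79%


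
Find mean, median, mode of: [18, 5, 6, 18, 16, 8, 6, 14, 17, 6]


Sorted: [5, 6, 6, 6, 8, 14, 16, 17, 18, 18]
Mean = 114/10 = 57/5
Median = 11
Freq: {18: 2, 5: 1, 6: 3, 16: 1, 8: 1, 14: 1, 17: 1}
Mode: [6]

Mean=57/5, Median=11, Mode=6


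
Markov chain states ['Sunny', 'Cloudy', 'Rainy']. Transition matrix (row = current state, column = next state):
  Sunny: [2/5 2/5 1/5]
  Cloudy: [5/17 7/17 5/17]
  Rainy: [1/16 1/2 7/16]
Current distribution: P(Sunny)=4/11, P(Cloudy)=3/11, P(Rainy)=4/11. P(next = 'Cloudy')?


P(next=Cloudy) = Σᵢ P(now=i)×P(i→Cloudy)
= 4/11×2/5 + 3/11×7/17 + 4/11×1/2
= 8/55 + 21/187 + 2/11 = 411/935

P = 411/935 ≈ 0.4396


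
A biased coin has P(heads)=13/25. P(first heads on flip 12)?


Geometric: P(X=12) = (1-p)^(k-1)×p = (12/25)^11×13/25 = 9659108818944/59604644775390625

P(X=12) = 9659108818944/59604644775390625 ≈ 0.02%


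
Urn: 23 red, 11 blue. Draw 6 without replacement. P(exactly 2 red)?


Hypergeometric: C(23,2)×C(11,4)/C(34,6)
= 253×330/1344904 = 3795/61132

P(X=2) = 3795/61132 ≈ 6.21%


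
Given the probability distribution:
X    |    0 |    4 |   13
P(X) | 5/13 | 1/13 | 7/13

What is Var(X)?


E[X] = 95/13
E[X²] = 1199/13
Var(X) = E[X²] - (E[X])² = 1199/13 - 9025/169 = 6562/169

Var(X) = 6562/169 ≈ 38.8284


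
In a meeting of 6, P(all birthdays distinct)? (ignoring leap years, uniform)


P(all different) = Π(365-i)/365 for i=0..5
= (365/365)×(364/365)×...×(360/365)
= 0.959538

P ≈ 0.9595 ≈ 95.95%


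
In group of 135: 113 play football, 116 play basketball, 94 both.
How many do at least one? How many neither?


|A∪B| = 113+116-94 = 135
Neither = 135-135 = 0

At least one: 135; Neither: 0


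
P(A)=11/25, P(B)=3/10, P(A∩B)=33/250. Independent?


P(A)×P(B) = 33/250
P(A∩B) = 33/250
Equal ✓ → Independent

Yes, independent


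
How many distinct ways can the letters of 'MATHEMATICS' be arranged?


Letters: 11, freq: {'M': 2, 'A': 2, 'T': 2, 'H': 1, 'E': 1, 'I': 1, 'C': 1, 'S': 1}
11!/(2!×2!×2!×1!×1!×1!×1!×1!) = 39916800/8 = 4989600

4989600


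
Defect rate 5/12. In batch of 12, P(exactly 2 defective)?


Binomial: P(X=2) = C(12,2)×p^2×(1-p)^10
= 66 × 25/144 × 282475249/61917364224 = 77680693475/1486016741376

P(X=2) = 77680693475/1486016741376 ≈ 5.23%


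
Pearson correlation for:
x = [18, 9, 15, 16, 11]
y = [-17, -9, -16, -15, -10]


n=5, Σx=69, Σy=-67, Σxy=-977, Σx²=1007, Σy²=951
r = (5×(-977) - 69×(-67))/√((5×1007 - 69²)(5×951 - (-67)²))
= -262/√(274×266) = -262/√72884 ≈ -262/269.9704 ≈ -0.9705

r ≈ -0.9705


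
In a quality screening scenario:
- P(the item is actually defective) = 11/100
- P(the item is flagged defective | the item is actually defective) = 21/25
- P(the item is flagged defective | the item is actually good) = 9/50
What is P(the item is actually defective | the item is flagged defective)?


Using Bayes' theorem:
P(A|B) = P(B|A)·P(A) / P(B)

P(the item is flagged defective) = 21/25 × 11/100 + 9/50 × 89/100
= 231/2500 + 801/5000 = 1263/5000

P(the item is actually defective|the item is flagged defective) = (231/2500) / (1263/5000) = 154/421

P(the item is actually defective|the item is flagged defective) = 154/421 ≈ 36.58%


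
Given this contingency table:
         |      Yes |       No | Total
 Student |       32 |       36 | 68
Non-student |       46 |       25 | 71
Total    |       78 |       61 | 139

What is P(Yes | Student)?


P(Yes | Student) = 32/(32+36) = 32/68 = 8/17

P(Yes|Student) = 8/17 ≈ 47.06%


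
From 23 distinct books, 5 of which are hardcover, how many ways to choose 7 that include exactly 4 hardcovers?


Choose 4 of the 5 hardcovers and 3 of the other 18 books:
C(5,4)×C(18,3) = 5×816 = 4080

4080


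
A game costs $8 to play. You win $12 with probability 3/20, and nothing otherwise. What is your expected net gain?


E[gain] = (12-8)×3/20 + (-8)×17/20
= 3/5 - 34/5 = -31/5

Expected net gain = $-31/5 ≈ $-6.20


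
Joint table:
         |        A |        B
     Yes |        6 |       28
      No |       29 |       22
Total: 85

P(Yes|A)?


P(Yes|A) = 6/(6+29) = 6/35

P = 6/35 ≈ 17.14%


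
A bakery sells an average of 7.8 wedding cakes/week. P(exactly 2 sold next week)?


Poisson(λ=7.8): P(X=2) = e^(-λ)×λ^k/k!
= e^(-7.8) × 7.8^2 / 2!
≈ 0.000409734979 × 60.84 / 2 ≈ 0.012464

P(X=2) ≈ 0.012464 ≈ 1.25%


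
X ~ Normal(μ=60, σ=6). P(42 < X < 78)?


z₁=(42-60)/6=-3.0, z₂=(78-60)/6=3.0
P = Φ(3.0) - Φ(-3.0) = 0.998650 - 0.001350 = 0.997300 ≈ 0.9973

P(42 < X < 78) ≈ 0.9973


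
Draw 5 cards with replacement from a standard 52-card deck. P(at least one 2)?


P(not a 2) = 48/52 = 12/13
P(none in 5 draws) = (12/13)^5 = 248832/371293
P(≥1 2) = 1 - 248832/371293 = 122461/371293

P = 122461/371293 ≈ 32.98%


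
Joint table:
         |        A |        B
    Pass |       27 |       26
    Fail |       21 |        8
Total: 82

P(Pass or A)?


P(Pass∨A) = P(Pass) + P(A) - P(Pass∧A)
= (53 + 48 - 27)/82 = 74/82 = 37/41

P = 37/41 ≈ 90.24%


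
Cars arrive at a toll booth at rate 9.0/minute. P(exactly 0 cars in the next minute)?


Poisson(λ=9.0): P(X=0) = e^(-λ)×λ^k/k!
= e^(-9.0) × 9.0^0 / 0!
≈ 0.0001234098041 × 1 / 1 ≈ 0.000123

P(X=0) ≈ 0.000123 ≈ 0.01%


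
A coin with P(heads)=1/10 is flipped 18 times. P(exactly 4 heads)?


Binomial: P(X=4) = C(18,4)×p^4×(1-p)^14
= 3060 × 1/10000 × 22876792454961/100000000000000 = 3500149245609033/50000000000000000

P(X=4) = 3500149245609033/50000000000000000 ≈ 7.00%


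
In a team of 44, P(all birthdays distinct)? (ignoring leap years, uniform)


P(all different) = Π(365-i)/365 for i=0..43
= (365/365)×(364/365)×...×(322/365)
= 0.067115

P ≈ 0.0671 ≈ 6.71%


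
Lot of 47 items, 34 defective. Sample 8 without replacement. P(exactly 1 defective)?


Hypergeometric: C(34,1)×C(13,7)/C(47,8)
= 34×1716/314457495 = 1768/9529015

P(X=1) = 1768/9529015 ≈ 0.02%


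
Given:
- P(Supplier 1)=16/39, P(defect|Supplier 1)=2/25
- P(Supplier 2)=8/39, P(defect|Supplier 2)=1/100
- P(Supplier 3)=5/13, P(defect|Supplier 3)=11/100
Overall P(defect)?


P(B) = Σ P(B|Aᵢ)×P(Aᵢ)
  2/25×16/39 = 32/975
  1/100×8/39 = 2/975
  11/100×5/13 = 11/260
Sum = 301/3900

P(defect) = 301/3900 ≈ 7.72%


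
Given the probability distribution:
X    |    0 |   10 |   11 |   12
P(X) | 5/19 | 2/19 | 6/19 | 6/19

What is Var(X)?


E[X] = 158/19
E[X²] = 1790/19
Var(X) = E[X²] - (E[X])² = 1790/19 - 24964/361 = 9046/361

Var(X) = 9046/361 ≈ 25.0582


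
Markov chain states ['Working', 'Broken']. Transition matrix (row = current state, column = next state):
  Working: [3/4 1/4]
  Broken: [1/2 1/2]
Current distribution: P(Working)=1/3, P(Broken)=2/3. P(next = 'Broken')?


P(next=Broken) = Σᵢ P(now=i)×P(i→Broken)
= 1/3×1/4 + 2/3×1/2
= 1/12 + 1/3 = 5/12

P = 5/12 ≈ 0.4167


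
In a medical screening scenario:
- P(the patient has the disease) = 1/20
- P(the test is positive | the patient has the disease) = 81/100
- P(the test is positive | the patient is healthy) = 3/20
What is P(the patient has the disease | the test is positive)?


Using Bayes' theorem:
P(A|B) = P(B|A)·P(A) / P(B)

P(the test is positive) = 81/100 × 1/20 + 3/20 × 19/20
= 81/2000 + 57/400 = 183/1000

P(the patient has the disease|the test is positive) = (81/2000) / (183/1000) = 27/122

P(the patient has the disease|the test is positive) = 27/122 ≈ 22.13%


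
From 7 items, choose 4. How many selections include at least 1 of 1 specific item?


Complement: C(7,4) - C(6,4) = 35 - 15 = 20

20


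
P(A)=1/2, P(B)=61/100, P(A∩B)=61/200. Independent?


P(A)×P(B) = 61/200
P(A∩B) = 61/200
Equal ✓ → Independent

Yes, independent


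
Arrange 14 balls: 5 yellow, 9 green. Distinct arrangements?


14!/(5!×9!) = 2002

2002


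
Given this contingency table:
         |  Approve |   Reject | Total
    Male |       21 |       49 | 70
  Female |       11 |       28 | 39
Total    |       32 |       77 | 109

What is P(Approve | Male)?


P(Approve | Male) = 21/(21+49) = 21/70 = 3/10

P(Approve|Male) = 3/10 ≈ 30.00%


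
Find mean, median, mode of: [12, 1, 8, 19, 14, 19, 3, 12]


Sorted: [1, 3, 8, 12, 12, 14, 19, 19]
Mean = 88/8 = 11
Median = 12
Freq: {12: 2, 1: 1, 8: 1, 19: 2, 14: 1, 3: 1}
Mode: [12, 19]

Mean=11, Median=12, Mode=[12, 19]


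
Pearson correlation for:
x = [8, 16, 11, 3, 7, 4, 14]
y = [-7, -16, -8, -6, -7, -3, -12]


n=7, Σx=63, Σy=-59, Σxy=-647, Σx²=711, Σy²=607
r = (7×(-647) - 63×(-59))/√((7×711 - 63²)(7×607 - (-59)²))
= -812/√(1008×768) = -812/√774144 ≈ -812/879.8545 ≈ -0.9229

r ≈ -0.9229


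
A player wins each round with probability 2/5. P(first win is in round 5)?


Geometric: P(X=5) = (1-p)^(k-1)×p = (3/5)^4×2/5 = 162/3125

P(X=5) = 162/3125 ≈ 5.18%


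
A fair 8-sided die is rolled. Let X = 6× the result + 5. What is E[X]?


E[die] = (1+8)/2 = 9/2
E[X] = 6×9/2 + 5 = 32

E[X] = 32


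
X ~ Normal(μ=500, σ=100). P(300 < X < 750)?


z₁=(300-500)/100=-2.0, z₂=(750-500)/100=2.5
P = Φ(2.5) - Φ(-2.0) = 0.993790 - 0.022750 = 0.971040 ≈ 0.9710

P(300 < X < 750) ≈ 0.9710


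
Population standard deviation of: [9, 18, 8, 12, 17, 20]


Mean = 84/6 = 14
  (9-14)²=25
  (18-14)²=16
  (8-14)²=36
  (12-14)²=4
  (17-14)²=9
  (20-14)²=36
Σ(x-μ)² = 126
σ² = 126/6 = 21

σ = √(21) ≈ 4.5826


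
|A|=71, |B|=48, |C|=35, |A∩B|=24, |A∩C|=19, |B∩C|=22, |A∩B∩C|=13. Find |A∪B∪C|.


|A∪B∪C| = 71+48+35-24-19-22+13 = 102

|A∪B∪C| = 102


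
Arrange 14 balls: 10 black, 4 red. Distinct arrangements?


14!/(10!×4!) = 1001

1001


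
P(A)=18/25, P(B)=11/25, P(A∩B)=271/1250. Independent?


P(A)×P(B) = 198/625
P(A∩B) = 271/1250
Not equal → NOT independent

No, not independent


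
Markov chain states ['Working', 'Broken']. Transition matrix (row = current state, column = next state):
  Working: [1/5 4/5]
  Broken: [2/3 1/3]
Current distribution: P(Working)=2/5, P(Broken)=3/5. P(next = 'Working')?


P(next=Working) = Σᵢ P(now=i)×P(i→Working)
= 2/5×1/5 + 3/5×2/3
= 2/25 + 2/5 = 12/25

P = 12/25 ≈ 0.4800


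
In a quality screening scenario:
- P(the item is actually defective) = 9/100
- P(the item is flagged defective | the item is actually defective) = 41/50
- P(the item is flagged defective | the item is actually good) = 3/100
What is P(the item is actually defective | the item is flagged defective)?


Using Bayes' theorem:
P(A|B) = P(B|A)·P(A) / P(B)

P(the item is flagged defective) = 41/50 × 9/100 + 3/100 × 91/100
= 369/5000 + 273/10000 = 1011/10000

P(the item is actually defective|the item is flagged defective) = (369/5000) / (1011/10000) = 246/337

P(the item is actually defective|the item is flagged defective) = 246/337 ≈ 73.00%


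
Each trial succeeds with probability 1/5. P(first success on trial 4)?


Geometric: P(X=4) = (1-p)^(k-1)×p = (4/5)^3×1/5 = 64/625

P(X=4) = 64/625 ≈ 10.24%


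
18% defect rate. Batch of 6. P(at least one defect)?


P(all good) = (41/50)^6 = 4750104241/15625000000
P(≥1 defect) = 10874895759/15625000000

P = 10874895759/15625000000 ≈ 69.60%


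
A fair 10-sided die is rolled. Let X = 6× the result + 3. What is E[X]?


E[die] = (1+10)/2 = 11/2
E[X] = 6×11/2 + 3 = 36

E[X] = 36


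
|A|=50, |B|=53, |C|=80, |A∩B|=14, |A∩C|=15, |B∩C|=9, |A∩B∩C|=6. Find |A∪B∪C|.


|A∪B∪C| = 50+53+80-14-15-9+6 = 151

|A∪B∪C| = 151


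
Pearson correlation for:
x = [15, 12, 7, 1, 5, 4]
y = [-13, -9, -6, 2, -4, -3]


n=6, Σx=44, Σy=-33, Σxy=-375, Σx²=460, Σy²=315
r = (6×(-375) - 44×(-33))/√((6×460 - 44²)(6×315 - (-33)²))
= -798/√(824×801) = -798/√660024 ≈ -798/812.4186 ≈ -0.9823

r ≈ -0.9823


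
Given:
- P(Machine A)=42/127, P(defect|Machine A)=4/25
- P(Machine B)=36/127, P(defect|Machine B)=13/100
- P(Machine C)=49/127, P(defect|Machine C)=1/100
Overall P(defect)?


P(B) = Σ P(B|Aᵢ)×P(Aᵢ)
  4/25×42/127 = 168/3175
  13/100×36/127 = 117/3175
  1/100×49/127 = 49/12700
Sum = 1189/12700

P(defect) = 1189/12700 ≈ 9.36%


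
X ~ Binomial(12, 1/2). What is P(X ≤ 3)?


P(X ≤ 3) = Σ P(X=i) for i=0..3
P(X=0) = 1/4096
P(X=1) = 3/1024
P(X=2) = 33/2048
P(X=3) = 55/1024
Sum = 299/4096

P(X ≤ 3) = 299/4096 ≈ 7.30%


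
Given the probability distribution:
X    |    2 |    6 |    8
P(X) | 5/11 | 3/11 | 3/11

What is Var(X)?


E[X] = 52/11
E[X²] = 320/11
Var(X) = E[X²] - (E[X])² = 320/11 - 2704/121 = 816/121

Var(X) = 816/121 ≈ 6.7438


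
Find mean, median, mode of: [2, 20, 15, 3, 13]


Sorted: [2, 3, 13, 15, 20]
Mean = 53/5
Median = 13
Freq: {2: 1, 20: 1, 15: 1, 3: 1, 13: 1}
Mode: No mode

Mean=53/5, Median=13, Mode=No mode


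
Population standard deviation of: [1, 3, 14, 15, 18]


Mean = 51/5
  (1-51/5)²=2116/25
  (3-51/5)²=1296/25
  (14-51/5)²=361/25
  (15-51/5)²=576/25
  (18-51/5)²=1521/25
Σ(x-μ)² = 1174/5
σ² = (1174/5)/5 = 1174/25

σ = √(1174/25) ≈ 6.8527


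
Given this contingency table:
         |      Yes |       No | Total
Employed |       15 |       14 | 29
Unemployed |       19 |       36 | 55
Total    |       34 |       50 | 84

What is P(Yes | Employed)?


P(Yes | Employed) = 15/(15+14) = 15/29

P(Yes|Employed) = 15/29 ≈ 51.72%


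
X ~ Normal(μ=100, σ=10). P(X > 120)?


z = (120-100)/10 = 2.0
P(X > 120) = 1 - P(Z ≤ 2.0) = 1 - 0.9772 = 0.0228

P(X > 120) ≈ 0.0228


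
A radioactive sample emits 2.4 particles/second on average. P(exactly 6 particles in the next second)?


Poisson(λ=2.4): P(X=6) = e^(-λ)×λ^k/k!
= e^(-2.4) × 2.4^6 / 6!
≈ 0.09071795329 × 191.102976 / 720 ≈ 0.024078

P(X=6) ≈ 0.024078 ≈ 2.41%


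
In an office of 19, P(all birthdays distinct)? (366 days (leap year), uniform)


P(all different) = Π(366-i)/366 for i=0..18
= (366/366)×(365/366)×...×(348/366)
= 0.621705

P ≈ 0.6217 ≈ 62.17%


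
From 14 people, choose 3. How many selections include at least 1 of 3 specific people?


Complement: C(14,3) - C(11,3) = 364 - 165 = 199

199


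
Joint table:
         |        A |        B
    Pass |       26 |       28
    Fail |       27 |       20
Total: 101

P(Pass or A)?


P(Pass∨A) = P(Pass) + P(A) - P(Pass∧A)
= (54 + 53 - 26)/101 = 81/101

P = 81/101 ≈ 80.20%


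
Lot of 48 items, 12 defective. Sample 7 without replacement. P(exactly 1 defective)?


Hypergeometric: C(12,1)×C(36,6)/C(48,7)
= 12×1947792/73629072 = 14756/46483

P(X=1) = 14756/46483 ≈ 31.74%


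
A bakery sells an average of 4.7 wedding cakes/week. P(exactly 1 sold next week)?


Poisson(λ=4.7): P(X=1) = e^(-λ)×λ^k/k!
= e^(-4.7) × 4.7^1 / 1!
≈ 0.009095277102 × 4.7 / 1 ≈ 0.042748

P(X=1) ≈ 0.042748 ≈ 4.27%


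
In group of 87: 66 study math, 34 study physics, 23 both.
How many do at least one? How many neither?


|A∪B| = 66+34-23 = 77
Neither = 87-77 = 10

At least one: 77; Neither: 10


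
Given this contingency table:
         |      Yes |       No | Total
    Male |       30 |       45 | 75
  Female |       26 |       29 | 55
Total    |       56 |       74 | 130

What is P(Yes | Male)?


P(Yes | Male) = 30/(30+45) = 30/75 = 2/5

P(Yes|Male) = 2/5 ≈ 40.00%


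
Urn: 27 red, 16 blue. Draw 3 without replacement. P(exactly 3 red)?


Hypergeometric: C(27,3)×C(16,0)/C(43,3)
= 2925×1/12341 = 2925/12341

P(X=3) = 2925/12341 ≈ 23.70%


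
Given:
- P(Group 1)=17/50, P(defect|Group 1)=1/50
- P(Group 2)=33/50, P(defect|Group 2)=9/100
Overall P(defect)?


P(B) = Σ P(B|Aᵢ)×P(Aᵢ)
  1/50×17/50 = 17/2500
  9/100×33/50 = 297/5000
Sum = 331/5000

P(defect) = 331/5000 ≈ 6.62%


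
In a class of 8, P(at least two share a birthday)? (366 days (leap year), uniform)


P(all different) = Π(366-i)/366 for i=0..7
= 0.925861
P(match) = 1 - 0.925861 = 0.074139

P ≈ 0.0741 ≈ 7.41%


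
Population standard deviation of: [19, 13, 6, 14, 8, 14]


Mean = 74/6 = 37/3
  (19-37/3)²=400/9
  (13-37/3)²=4/9
  (6-37/3)²=361/9
  (14-37/3)²=25/9
  (8-37/3)²=169/9
  (14-37/3)²=25/9
Σ(x-μ)² = 328/3
σ² = (328/3)/6 = 164/9

σ = √(164/9) ≈ 4.2687


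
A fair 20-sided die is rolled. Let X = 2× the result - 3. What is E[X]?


E[die] = (1+20)/2 = 21/2
E[X] = 2×21/2 - 3 = 18

E[X] = 18


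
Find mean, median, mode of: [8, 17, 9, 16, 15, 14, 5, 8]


Sorted: [5, 8, 8, 9, 14, 15, 16, 17]
Mean = 92/8 = 23/2
Median = 23/2
Freq: {8: 2, 17: 1, 9: 1, 16: 1, 15: 1, 14: 1, 5: 1}
Mode: [8]

Mean=23/2, Median=23/2, Mode=8


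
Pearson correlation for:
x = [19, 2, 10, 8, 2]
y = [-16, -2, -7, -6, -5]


n=5, Σx=41, Σy=-36, Σxy=-436, Σx²=533, Σy²=370
r = (5×(-436) - 41×(-36))/√((5×533 - 41²)(5×370 - (-36)²))
= -704/√(984×554) = -704/√545136 ≈ -704/738.3333 ≈ -0.9535

r ≈ -0.9535


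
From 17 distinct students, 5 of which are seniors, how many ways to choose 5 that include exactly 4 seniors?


Choose 4 of the 5 seniors and 1 of the other 12 students:
C(5,4)×C(12,1) = 5×12 = 60

60


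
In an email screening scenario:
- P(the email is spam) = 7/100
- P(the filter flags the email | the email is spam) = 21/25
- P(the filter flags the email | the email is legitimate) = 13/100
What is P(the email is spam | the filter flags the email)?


Using Bayes' theorem:
P(A|B) = P(B|A)·P(A) / P(B)

P(the filter flags the email) = 21/25 × 7/100 + 13/100 × 93/100
= 147/2500 + 1209/10000 = 1797/10000

P(the email is spam|the filter flags the email) = (147/2500) / (1797/10000) = 196/599

P(the email is spam|the filter flags the email) = 196/599 ≈ 32.72%


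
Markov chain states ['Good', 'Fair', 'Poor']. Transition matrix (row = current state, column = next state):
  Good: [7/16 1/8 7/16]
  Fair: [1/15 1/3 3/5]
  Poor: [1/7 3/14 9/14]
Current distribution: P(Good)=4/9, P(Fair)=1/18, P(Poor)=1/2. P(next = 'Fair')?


P(next=Fair) = Σᵢ P(now=i)×P(i→Fair)
= 4/9×1/8 + 1/18×1/3 + 1/2×3/14
= 1/18 + 1/54 + 3/28 = 137/756

P = 137/756 ≈ 0.1812


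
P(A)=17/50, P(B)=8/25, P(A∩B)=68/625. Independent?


P(A)×P(B) = 68/625
P(A∩B) = 68/625
Equal ✓ → Independent

Yes, independent


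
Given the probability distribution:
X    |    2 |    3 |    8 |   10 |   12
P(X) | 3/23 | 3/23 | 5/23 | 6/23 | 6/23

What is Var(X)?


E[X] = 187/23
E[X²] = 1823/23
Var(X) = E[X²] - (E[X])² = 1823/23 - 34969/529 = 6960/529

Var(X) = 6960/529 ≈ 13.1569


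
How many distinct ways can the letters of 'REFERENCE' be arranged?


Letters: 9, freq: {'R': 2, 'E': 4, 'F': 1, 'N': 1, 'C': 1}
9!/(2!×4!×1!×1!×1!) = 362880/48 = 7560

7560


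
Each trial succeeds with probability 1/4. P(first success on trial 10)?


Geometric: P(X=10) = (1-p)^(k-1)×p = (3/4)^9×1/4 = 19683/1048576

P(X=10) = 19683/1048576 ≈ 1.88%


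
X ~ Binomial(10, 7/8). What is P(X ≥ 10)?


P(X ≥ 10) = Σ P(X=i) for i=10..10
P(X=10) = 282475249/1073741824
Sum = 282475249/1073741824

P(X ≥ 10) = 282475249/1073741824 ≈ 26.31%


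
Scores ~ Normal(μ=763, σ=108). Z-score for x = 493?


z = (x - μ)/σ = (493 - 763)/108 = -2.5

z = -2.5


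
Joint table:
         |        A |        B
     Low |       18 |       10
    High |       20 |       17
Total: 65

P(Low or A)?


P(Low∨A) = P(Low) + P(A) - P(Low∧A)
= (28 + 38 - 18)/65 = 48/65

P = 48/65 ≈ 73.85%


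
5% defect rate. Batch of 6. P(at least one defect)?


P(all good) = (19/20)^6 = 47045881/64000000
P(≥1 defect) = 16954119/64000000

P = 16954119/64000000 ≈ 26.49%


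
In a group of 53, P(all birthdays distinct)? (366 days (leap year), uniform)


P(all different) = Π(366-i)/366 for i=0..52
= (366/366)×(365/366)×...×(314/366)
= 0.019079

P ≈ 0.0191 ≈ 1.91%


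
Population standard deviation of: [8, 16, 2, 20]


Mean = 46/4 = 23/2
  (8-23/2)²=49/4
  (16-23/2)²=81/4
  (2-23/2)²=361/4
  (20-23/2)²=289/4
Σ(x-μ)² = 195
σ² = 195/4

σ = √(195/4) ≈ 6.9821


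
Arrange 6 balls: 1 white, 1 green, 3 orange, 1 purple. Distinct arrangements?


6!/(1!×1!×3!×1!) = 120

120


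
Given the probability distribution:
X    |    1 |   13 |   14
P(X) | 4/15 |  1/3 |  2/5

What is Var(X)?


E[X] = 51/5
E[X²] = 135
Var(X) = E[X²] - (E[X])² = 135 - 2601/25 = 774/25

Var(X) = 774/25 ≈ 30.9600


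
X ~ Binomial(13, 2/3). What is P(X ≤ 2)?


P(X ≤ 2) = Σ P(X=i) for i=0..2
P(X=0) = 1/1594323
P(X=1) = 26/1594323
P(X=2) = 104/531441
Sum = 113/531441

P(X ≤ 2) = 113/531441 ≈ 0.02%


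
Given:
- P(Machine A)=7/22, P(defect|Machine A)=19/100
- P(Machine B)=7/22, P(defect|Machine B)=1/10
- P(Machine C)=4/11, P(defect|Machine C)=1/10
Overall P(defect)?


P(B) = Σ P(B|Aᵢ)×P(Aᵢ)
  19/100×7/22 = 133/2200
  1/10×7/22 = 7/220
  1/10×4/11 = 2/55
Sum = 283/2200

P(defect) = 283/2200 ≈ 12.86%


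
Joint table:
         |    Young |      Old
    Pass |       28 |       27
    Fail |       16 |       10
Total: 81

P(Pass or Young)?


P(Pass∨Young) = P(Pass) + P(Young) - P(Pass∧Young)
= (55 + 44 - 28)/81 = 71/81

P = 71/81 ≈ 87.65%


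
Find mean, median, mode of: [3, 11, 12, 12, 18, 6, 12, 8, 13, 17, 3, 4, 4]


Sorted: [3, 3, 4, 4, 6, 8, 11, 12, 12, 12, 13, 17, 18]
Mean = 123/13
Median = 11
Freq: {3: 2, 11: 1, 12: 3, 18: 1, 6: 1, 8: 1, 13: 1, 17: 1, 4: 2}
Mode: [12]

Mean=123/13, Median=11, Mode=12


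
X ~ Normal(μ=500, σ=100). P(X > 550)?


z = (550-500)/100 = 0.5
P(X > 550) = 1 - P(Z ≤ 0.5) = 1 - 0.6915 = 0.3085

P(X > 550) ≈ 0.3085


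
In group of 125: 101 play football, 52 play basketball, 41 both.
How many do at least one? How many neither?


|A∪B| = 101+52-41 = 112
Neither = 125-112 = 13

At least one: 112; Neither: 13


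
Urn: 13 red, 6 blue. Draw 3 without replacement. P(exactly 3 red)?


Hypergeometric: C(13,3)×C(6,0)/C(19,3)
= 286×1/969 = 286/969

P(X=3) = 286/969 ≈ 29.51%


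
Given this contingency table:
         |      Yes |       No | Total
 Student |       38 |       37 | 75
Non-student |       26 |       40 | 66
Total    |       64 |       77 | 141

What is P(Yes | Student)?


P(Yes | Student) = 38/(38+37) = 38/75

P(Yes|Student) = 38/75 ≈ 50.67%


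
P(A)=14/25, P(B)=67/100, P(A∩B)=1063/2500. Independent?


P(A)×P(B) = 469/1250
P(A∩B) = 1063/2500
Not equal → NOT independent

No, not independent


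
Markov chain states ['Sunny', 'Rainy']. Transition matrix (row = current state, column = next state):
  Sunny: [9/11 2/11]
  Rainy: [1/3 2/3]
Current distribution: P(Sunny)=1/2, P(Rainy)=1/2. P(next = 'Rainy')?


P(next=Rainy) = Σᵢ P(now=i)×P(i→Rainy)
= 1/2×2/11 + 1/2×2/3
= 1/11 + 1/3 = 14/33

P = 14/33 ≈ 0.4242


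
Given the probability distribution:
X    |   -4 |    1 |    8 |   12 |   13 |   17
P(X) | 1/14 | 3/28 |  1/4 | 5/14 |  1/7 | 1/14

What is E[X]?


E[X] = Σ x·P(X=x)
= (-4)×(1/14) + (1)×(3/28) + (8)×(1/4) + (12)×(5/14) + (13)×(1/7) + (17)×(1/14)
= 257/28

E[X] = 257/28


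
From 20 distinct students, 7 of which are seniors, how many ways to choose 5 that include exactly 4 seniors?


Choose 4 of the 7 seniors and 1 of the other 13 students:
C(7,4)×C(13,1) = 35×13 = 455

455


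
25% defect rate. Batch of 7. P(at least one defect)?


P(all good) = (3/4)^7 = 2187/16384
P(≥1 defect) = 14197/16384

P = 14197/16384 ≈ 86.65%


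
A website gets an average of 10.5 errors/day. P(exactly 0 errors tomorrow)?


Poisson(λ=10.5): P(X=0) = e^(-λ)×λ^k/k!
= e^(-10.5) × 10.5^0 / 0!
≈ 2.753644935e-05 × 1 / 1 ≈ 0.000028

P(X=0) ≈ 0.000028 ≈ 0.00%


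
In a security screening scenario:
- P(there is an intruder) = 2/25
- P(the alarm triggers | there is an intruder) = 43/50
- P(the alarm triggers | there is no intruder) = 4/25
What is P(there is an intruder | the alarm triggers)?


Using Bayes' theorem:
P(A|B) = P(B|A)·P(A) / P(B)

P(the alarm triggers) = 43/50 × 2/25 + 4/25 × 23/25
= 43/625 + 92/625 = 27/125

P(there is an intruder|the alarm triggers) = (43/625) / (27/125) = 43/135

P(there is an intruder|the alarm triggers) = 43/135 ≈ 31.85%


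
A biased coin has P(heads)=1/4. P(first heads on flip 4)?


Geometric: P(X=4) = (1-p)^(k-1)×p = (3/4)^3×1/4 = 27/256

P(X=4) = 27/256 ≈ 10.55%


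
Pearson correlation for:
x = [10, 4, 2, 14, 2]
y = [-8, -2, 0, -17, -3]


n=5, Σx=32, Σy=-30, Σxy=-332, Σx²=320, Σy²=366
r = (5×(-332) - 32×(-30))/√((5×320 - 32²)(5×366 - (-30)²))
= -700/√(576×930) = -700/√535680 ≈ -700/731.9016 ≈ -0.9564

r ≈ -0.9564


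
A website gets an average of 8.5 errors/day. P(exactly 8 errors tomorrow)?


Poisson(λ=8.5): P(X=8) = e^(-λ)×λ^k/k!
= e^(-8.5) × 8.5^8 / 8!
≈ 0.000203468369 × 27249052.5039 / 40320 ≈ 0.137508

P(X=8) ≈ 0.137508 ≈ 13.75%


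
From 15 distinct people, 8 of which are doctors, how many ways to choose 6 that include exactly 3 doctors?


Choose 3 of the 8 doctors and 3 of the other 7 people:
C(8,3)×C(7,3) = 56×35 = 1960

1960


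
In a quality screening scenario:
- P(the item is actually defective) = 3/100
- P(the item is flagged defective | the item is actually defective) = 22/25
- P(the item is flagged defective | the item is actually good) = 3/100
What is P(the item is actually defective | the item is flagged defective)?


Using Bayes' theorem:
P(A|B) = P(B|A)·P(A) / P(B)

P(the item is flagged defective) = 22/25 × 3/100 + 3/100 × 97/100
= 33/1250 + 291/10000 = 111/2000

P(the item is actually defective|the item is flagged defective) = (33/1250) / (111/2000) = 88/185

P(the item is actually defective|the item is flagged defective) = 88/185 ≈ 47.57%


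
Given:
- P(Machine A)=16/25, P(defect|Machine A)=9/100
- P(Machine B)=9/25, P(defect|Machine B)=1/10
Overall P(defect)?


P(B) = Σ P(B|Aᵢ)×P(Aᵢ)
  9/100×16/25 = 36/625
  1/10×9/25 = 9/250
Sum = 117/1250

P(defect) = 117/1250 ≈ 9.36%


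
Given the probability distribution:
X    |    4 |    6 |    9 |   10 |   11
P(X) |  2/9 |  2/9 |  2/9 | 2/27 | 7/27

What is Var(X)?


E[X] = 211/27
E[X²] = 205/3
Var(X) = E[X²] - (E[X])² = 205/3 - 44521/729 = 5294/729

Var(X) = 5294/729 ≈ 7.2620


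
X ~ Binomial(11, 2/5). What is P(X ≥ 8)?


P(X ≥ 8) = Σ P(X=i) for i=8..11
P(X=8) = 228096/9765625
P(X=9) = 50688/9765625
P(X=10) = 33792/48828125
P(X=11) = 2048/48828125
Sum = 285952/9765625

P(X ≥ 8) = 285952/9765625 ≈ 2.93%


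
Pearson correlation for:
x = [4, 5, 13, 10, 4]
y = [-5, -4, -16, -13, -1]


n=5, Σx=36, Σy=-39, Σxy=-382, Σx²=326, Σy²=467
r = (5×(-382) - 36×(-39))/√((5×326 - 36²)(5×467 - (-39)²))
= -506/√(334×814) = -506/√271876 ≈ -506/521.4173 ≈ -0.9704

r ≈ -0.9704


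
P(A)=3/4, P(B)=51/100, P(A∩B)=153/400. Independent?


P(A)×P(B) = 153/400
P(A∩B) = 153/400
Equal ✓ → Independent

Yes, independent


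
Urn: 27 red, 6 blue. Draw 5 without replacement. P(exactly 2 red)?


Hypergeometric: C(27,2)×C(6,3)/C(33,5)
= 351×20/237336 = 585/19778

P(X=2) = 585/19778 ≈ 2.96%


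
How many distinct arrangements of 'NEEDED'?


Letters: 6, freq: {'N': 1, 'E': 3, 'D': 2}
6!/(1!×3!×2!) = 720/12 = 60

60


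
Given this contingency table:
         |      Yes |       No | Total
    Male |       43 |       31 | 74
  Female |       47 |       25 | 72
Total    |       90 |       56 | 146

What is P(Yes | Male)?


P(Yes | Male) = 43/(43+31) = 43/74

P(Yes|Male) = 43/74 ≈ 58.11%


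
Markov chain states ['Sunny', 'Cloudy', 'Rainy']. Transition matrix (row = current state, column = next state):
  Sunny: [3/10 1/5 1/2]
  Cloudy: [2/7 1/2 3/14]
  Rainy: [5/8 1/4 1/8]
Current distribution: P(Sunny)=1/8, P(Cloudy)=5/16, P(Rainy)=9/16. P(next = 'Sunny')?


P(next=Sunny) = Σᵢ P(now=i)×P(i→Sunny)
= 1/8×3/10 + 5/16×2/7 + 9/16×5/8
= 3/80 + 5/56 + 45/128 = 2143/4480

P = 2143/4480 ≈ 0.4783


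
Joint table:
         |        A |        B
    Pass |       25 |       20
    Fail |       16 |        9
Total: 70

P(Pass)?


P(Pass) = (25+20)/70 = 45/70 = 9/14

P(Pass) = 9/14 ≈ 64.29%


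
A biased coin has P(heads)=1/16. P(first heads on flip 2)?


Geometric: P(X=2) = (1-p)^(k-1)×p = (15/16)^1×1/16 = 15/256

P(X=2) = 15/256 ≈ 5.86%


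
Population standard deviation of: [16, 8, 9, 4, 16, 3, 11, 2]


Mean = 69/8
  (16-69/8)²=3481/64
  (8-69/8)²=25/64
  (9-69/8)²=9/64
  (4-69/8)²=1369/64
  (16-69/8)²=3481/64
  (3-69/8)²=2025/64
  (11-69/8)²=361/64
  (2-69/8)²=2809/64
Σ(x-μ)² = 1695/8
σ² = (1695/8)/8 = 1695/64

σ = √(1695/64) ≈ 5.1463


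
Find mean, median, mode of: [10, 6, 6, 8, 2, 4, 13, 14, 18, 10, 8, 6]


Sorted: [2, 4, 6, 6, 6, 8, 8, 10, 10, 13, 14, 18]
Mean = 105/12 = 35/4
Median = 8
Freq: {10: 2, 6: 3, 8: 2, 2: 1, 4: 1, 13: 1, 14: 1, 18: 1}
Mode: [6]

Mean=35/4, Median=8, Mode=6


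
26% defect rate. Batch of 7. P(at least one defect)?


P(all good) = (37/50)^7 = 94931877133/781250000000
P(≥1 defect) = 686318122867/781250000000

P = 686318122867/781250000000 ≈ 87.85%


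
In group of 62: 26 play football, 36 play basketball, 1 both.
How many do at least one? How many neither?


|A∪B| = 26+36-1 = 61
Neither = 62-61 = 1

At least one: 61; Neither: 1


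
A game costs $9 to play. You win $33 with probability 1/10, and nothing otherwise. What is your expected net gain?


E[gain] = (33-9)×1/10 + (-9)×9/10
= 12/5 - 81/10 = -57/10

Expected net gain = $-57/10 ≈ $-5.70


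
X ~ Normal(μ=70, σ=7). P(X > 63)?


z = (63-70)/7 = -1.0
P(X > 63) = 1 - P(Z ≤ -1.0) = 1 - 0.1587 = 0.8413

P(X > 63) ≈ 0.8413


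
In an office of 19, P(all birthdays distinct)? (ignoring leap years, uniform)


P(all different) = Π(365-i)/365 for i=0..18
= (365/365)×(364/365)×...×(347/365)
= 0.620881

P ≈ 0.6209 ≈ 62.09%


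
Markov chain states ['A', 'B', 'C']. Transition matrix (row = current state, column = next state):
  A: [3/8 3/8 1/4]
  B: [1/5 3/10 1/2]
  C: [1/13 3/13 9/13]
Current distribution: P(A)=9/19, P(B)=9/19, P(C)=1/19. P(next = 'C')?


P(next=C) = Σᵢ P(now=i)×P(i→C)
= 9/19×1/4 + 9/19×1/2 + 1/19×9/13
= 9/76 + 9/38 + 9/247 = 387/988

P = 387/988 ≈ 0.3917


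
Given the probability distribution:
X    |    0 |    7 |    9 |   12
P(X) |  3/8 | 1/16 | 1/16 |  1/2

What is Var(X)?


E[X] = 7
E[X²] = 641/8
Var(X) = E[X²] - (E[X])² = 641/8 - 49 = 249/8

Var(X) = 249/8 ≈ 31.1250


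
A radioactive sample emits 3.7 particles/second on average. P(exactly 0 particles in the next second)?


Poisson(λ=3.7): P(X=0) = e^(-λ)×λ^k/k!
= e^(-3.7) × 3.7^0 / 0!
≈ 0.02472352647 × 1 / 1 ≈ 0.024724

P(X=0) ≈ 0.024724 ≈ 2.47%


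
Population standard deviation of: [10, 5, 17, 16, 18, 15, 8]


Mean = 89/7
  (10-89/7)²=361/49
  (5-89/7)²=2916/49
  (17-89/7)²=900/49
  (16-89/7)²=529/49
  (18-89/7)²=1369/49
  (15-89/7)²=256/49
  (8-89/7)²=1089/49
Σ(x-μ)² = 1060/7
σ² = (1060/7)/7 = 1060/49

σ = √(1060/49) ≈ 4.6511


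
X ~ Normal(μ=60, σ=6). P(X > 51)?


z = (51-60)/6 = -1.5
P(X > 51) = 1 - P(Z ≤ -1.5) = 1 - 0.0668 = 0.9332

P(X > 51) ≈ 0.9332


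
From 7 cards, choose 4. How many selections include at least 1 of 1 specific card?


Complement: C(7,4) - C(6,4) = 35 - 15 = 20

20


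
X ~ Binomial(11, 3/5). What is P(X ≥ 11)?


P(X ≥ 11) = Σ P(X=i) for i=11..11
P(X=11) = 177147/48828125
Sum = 177147/48828125

P(X ≥ 11) = 177147/48828125 ≈ 0.36%


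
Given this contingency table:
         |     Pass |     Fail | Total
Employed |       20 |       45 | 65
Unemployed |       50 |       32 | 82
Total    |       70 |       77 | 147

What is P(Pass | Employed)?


P(Pass | Employed) = 20/(20+45) = 20/65 = 4/13

P(Pass|Employed) = 4/13 ≈ 30.77%


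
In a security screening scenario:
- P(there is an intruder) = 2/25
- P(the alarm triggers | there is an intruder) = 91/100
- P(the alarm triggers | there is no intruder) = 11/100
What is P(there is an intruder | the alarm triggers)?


Using Bayes' theorem:
P(A|B) = P(B|A)·P(A) / P(B)

P(the alarm triggers) = 91/100 × 2/25 + 11/100 × 23/25
= 91/1250 + 253/2500 = 87/500

P(there is an intruder|the alarm triggers) = (91/1250) / (87/500) = 182/435

P(there is an intruder|the alarm triggers) = 182/435 ≈ 41.84%


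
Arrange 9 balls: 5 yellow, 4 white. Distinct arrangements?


9!/(5!×4!) = 126

126


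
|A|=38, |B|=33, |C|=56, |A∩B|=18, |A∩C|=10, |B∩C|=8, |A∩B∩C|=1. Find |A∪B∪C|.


|A∪B∪C| = 38+33+56-18-10-8+1 = 92

|A∪B∪C| = 92
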